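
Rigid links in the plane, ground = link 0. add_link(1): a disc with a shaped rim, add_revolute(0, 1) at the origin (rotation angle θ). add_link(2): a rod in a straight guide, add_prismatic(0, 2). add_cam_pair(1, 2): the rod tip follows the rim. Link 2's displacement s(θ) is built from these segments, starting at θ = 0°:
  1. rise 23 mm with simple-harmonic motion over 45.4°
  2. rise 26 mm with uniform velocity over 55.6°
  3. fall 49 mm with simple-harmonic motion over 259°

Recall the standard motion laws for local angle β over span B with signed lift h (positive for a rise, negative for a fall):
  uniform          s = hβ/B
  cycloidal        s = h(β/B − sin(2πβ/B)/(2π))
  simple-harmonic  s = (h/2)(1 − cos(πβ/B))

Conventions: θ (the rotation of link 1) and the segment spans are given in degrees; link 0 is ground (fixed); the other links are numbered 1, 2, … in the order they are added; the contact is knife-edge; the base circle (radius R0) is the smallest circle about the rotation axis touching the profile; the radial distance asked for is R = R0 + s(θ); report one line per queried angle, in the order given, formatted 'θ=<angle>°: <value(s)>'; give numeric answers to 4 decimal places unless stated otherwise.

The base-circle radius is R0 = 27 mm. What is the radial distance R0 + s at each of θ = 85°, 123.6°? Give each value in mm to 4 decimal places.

segment 1 (0° to 45.4°, simple-harmonic, h = 23) is passed completely: s = 0.0000 + (23) = 23.0000
θ = 85° falls in segment 2 (45.4° to 101°, uniform, h = 26): β = 85 − 45.4 = 39.6°, B = 55.6°; Δs = 26·39.6/55.6 = 18.5180; s = 23.0000 + 18.5180 = 41.5180
segment 2 (45.4° to 101°, uniform, h = 26) is passed completely: s = 23.0000 + (26) = 49.0000
θ = 123.6° falls in segment 3 (101° to 360°, simple-harmonic, h = -49): β = 123.6 − 101 = 22.6°, B = 259°; Δs = -49/2·(1 − cos(π·0.0873)) = -0.9148; s = 49.0000 − 0.9148 = 48.0852
θ=85°: R = R0 + s = 27 + 41.5180 = 68.5180
θ=123.6°: R = R0 + s = 27 + 48.0852 = 75.0852

θ=85°: 68.5180
θ=123.6°: 75.0852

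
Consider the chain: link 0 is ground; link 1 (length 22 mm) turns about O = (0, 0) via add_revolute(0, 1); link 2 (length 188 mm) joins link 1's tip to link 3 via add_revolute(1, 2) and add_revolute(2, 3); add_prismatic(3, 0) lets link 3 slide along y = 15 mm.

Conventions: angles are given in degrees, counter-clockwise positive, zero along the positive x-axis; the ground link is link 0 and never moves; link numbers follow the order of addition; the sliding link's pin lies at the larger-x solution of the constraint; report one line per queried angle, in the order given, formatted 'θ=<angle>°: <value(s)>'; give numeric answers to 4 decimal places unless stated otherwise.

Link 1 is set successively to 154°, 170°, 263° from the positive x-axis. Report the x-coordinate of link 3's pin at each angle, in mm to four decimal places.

geometry: r = 22 mm, L = 188 mm, e = 15 mm
θ=154°: crank pin P = (r cos θ, r sin θ) = (-19.773469, 9.644165)
θ=154°: h = r sin θ − e = 9.644165 − 15 = -5.355835
θ=154°: x = r cos θ + √(L² − h²) = -19.773469 + 187.923695 = 168.150226
θ=170°: crank pin P = (r cos θ, r sin θ) = (-21.665771, 3.820260)
θ=170°: h = r sin θ − e = 3.820260 − 15 = -11.179740
θ=170°: x = r cos θ + √(L² − h²) = -21.665771 + 187.667294 = 166.001524
θ=263°: crank pin P = (r cos θ, r sin θ) = (-2.681126, -21.836015)
θ=263°: h = r sin θ − e = -21.836015 − 15 = -36.836015
θ=263°: x = r cos θ + √(L² − h²) = -2.681126 + 184.355927 = 181.674802

θ=154°: 168.1502
θ=170°: 166.0015
θ=263°: 181.6748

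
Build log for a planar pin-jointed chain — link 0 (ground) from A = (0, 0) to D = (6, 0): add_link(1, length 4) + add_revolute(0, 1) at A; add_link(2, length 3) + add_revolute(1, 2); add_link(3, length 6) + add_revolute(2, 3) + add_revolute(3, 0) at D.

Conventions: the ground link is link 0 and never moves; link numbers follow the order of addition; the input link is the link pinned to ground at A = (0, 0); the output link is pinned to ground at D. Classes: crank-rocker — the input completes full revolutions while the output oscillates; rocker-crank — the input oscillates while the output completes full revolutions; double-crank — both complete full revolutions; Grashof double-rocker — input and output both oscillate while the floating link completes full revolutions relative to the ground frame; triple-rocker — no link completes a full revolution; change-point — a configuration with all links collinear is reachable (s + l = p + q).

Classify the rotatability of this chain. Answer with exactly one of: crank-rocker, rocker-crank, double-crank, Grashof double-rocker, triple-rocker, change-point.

lengths: ground=6, input=4, coupler=3, output=6
sorted: s=3 (shortest), l=6 (longest), p+q=10
s + l = 9 vs p + q = 10
s + l < p + q (Grashof) with shortest = coupler link → Grashof double-rocker

Grashof double-rocker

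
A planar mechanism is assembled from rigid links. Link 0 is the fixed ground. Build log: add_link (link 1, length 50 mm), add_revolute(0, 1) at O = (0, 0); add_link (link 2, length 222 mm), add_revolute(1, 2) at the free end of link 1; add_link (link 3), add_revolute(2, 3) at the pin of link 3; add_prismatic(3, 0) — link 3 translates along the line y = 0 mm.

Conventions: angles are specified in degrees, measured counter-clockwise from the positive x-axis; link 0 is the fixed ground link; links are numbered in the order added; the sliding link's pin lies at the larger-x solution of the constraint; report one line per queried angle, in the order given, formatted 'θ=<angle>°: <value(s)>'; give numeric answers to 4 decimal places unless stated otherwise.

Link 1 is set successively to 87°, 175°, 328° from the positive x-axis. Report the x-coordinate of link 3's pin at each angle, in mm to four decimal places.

geometry: r = 50 mm, L = 222 mm, e = 0 mm
θ=87°: crank pin P = (r cos θ, r sin θ) = (2.616798, 49.931477)
θ=87°: h = r sin θ − e = 49.931477 − 0 = 49.931477
θ=87°: x = r cos θ + √(L² − h²) = 2.616798 + 216.311922 = 218.928720
θ=175°: crank pin P = (r cos θ, r sin θ) = (-49.809735, 4.357787)
θ=175°: h = r sin θ − e = 4.357787 − 0 = 4.357787
θ=175°: x = r cos θ + √(L² − h²) = -49.809735 + 221.957225 = 172.147490
θ=328°: crank pin P = (r cos θ, r sin θ) = (42.402405, -26.495963)
θ=328°: h = r sin θ − e = -26.495963 − 0 = -26.495963
θ=328°: x = r cos θ + √(L² − h²) = 42.402405 + 220.413166 = 262.815571

θ=87°: 218.9287
θ=175°: 172.1475
θ=328°: 262.8156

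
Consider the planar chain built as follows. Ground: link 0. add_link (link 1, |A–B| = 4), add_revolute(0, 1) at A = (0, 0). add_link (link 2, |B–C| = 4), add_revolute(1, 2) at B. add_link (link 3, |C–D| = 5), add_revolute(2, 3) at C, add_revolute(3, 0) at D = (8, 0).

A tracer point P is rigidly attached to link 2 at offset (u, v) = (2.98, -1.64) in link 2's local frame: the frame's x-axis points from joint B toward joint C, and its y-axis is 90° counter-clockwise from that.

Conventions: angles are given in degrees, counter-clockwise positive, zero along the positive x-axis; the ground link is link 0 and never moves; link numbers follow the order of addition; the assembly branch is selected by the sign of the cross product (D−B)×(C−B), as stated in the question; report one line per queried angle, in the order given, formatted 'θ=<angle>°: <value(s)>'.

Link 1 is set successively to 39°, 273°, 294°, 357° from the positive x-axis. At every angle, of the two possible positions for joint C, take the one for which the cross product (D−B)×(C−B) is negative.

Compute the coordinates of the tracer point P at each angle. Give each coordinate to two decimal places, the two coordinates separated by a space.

A=(0,0), D=(8.00,0)
θ=39°: B = A + 4.00·(cos39°, sin39°) = (3.1086, 2.5173)
θ=39°: |BD| = 5.5012
θ=39°: circle(B,4.00) ∩ circle(D,5.00): a=1.9326, h=3.5022
θ=39°:   candidates: C₊=(6.4295,4.7470) cross=19.266; C₋=(3.2244,-1.4810) cross=-19.266
θ=39°:   branch - wants cross < 0 → take C=(3.2244,-1.4810) (cross=-19.266)
θ=39°: ex = (C−B)/|BC| = (0.0289,-0.9996); ey = (0.9996,0.0289)
θ=39°: P = B + 2.98·ex + -1.64·ey = (1.5555,-0.5089)
θ=273°: B = A + 4.00·(cos273°, sin273°) = (0.2093, -3.9945)
θ=273°: |BD| = 8.7550
θ=273°: circle(B,4.00) ∩ circle(D,5.00): a=3.8635, h=1.0359
θ=273°:   candidates: C₊=(3.1746,-1.3099) cross=9.070; C₋=(4.1200,-3.1536) cross=-9.070
θ=273°:   branch - wants cross < 0 → take C=(4.1200,-3.1536) (cross=-9.070)
θ=273°: ex = (C−B)/|BC| = (0.9777,0.2102); ey = (-0.2102,0.9777)
θ=273°: P = B + 2.98·ex + -1.64·ey = (3.4675,-4.9714)
θ=294°: B = A + 4.00·(cos294°, sin294°) = (1.6269, -3.6542)
θ=294°: |BD| = 7.3463
θ=294°: circle(B,4.00) ∩ circle(D,5.00): a=3.0606, h=2.5754
θ=294°:   candidates: C₊=(3.0010,0.1024) cross=18.920; C₋=(5.5631,-4.3660) cross=-18.920
θ=294°:   branch - wants cross < 0 → take C=(5.5631,-4.3660) (cross=-18.920)
θ=294°: ex = (C−B)/|BC| = (0.9840,-0.1779); ey = (0.1779,0.9840)
θ=294°: P = B + 2.98·ex + -1.64·ey = (4.2676,-5.7983)
θ=357°: B = A + 4.00·(cos357°, sin357°) = (3.9945, -0.2093)
θ=357°: |BD| = 4.0109
θ=357°: circle(B,4.00) ∩ circle(D,5.00): a=0.8835, h=3.9012
θ=357°:   candidates: C₊=(4.6732,3.7327) cross=15.648; C₋=(5.0805,-4.0591) cross=-15.648
θ=357°:   branch - wants cross < 0 → take C=(5.0805,-4.0591) (cross=-15.648)
θ=357°: ex = (C−B)/|BC| = (0.2715,-0.9624); ey = (0.9624,0.2715)
θ=357°: P = B + 2.98·ex + -1.64·ey = (3.2252,-3.5227)

θ=39°: 1.56 -0.51
θ=273°: 3.47 -4.97
θ=294°: 4.27 -5.80
θ=357°: 3.23 -3.52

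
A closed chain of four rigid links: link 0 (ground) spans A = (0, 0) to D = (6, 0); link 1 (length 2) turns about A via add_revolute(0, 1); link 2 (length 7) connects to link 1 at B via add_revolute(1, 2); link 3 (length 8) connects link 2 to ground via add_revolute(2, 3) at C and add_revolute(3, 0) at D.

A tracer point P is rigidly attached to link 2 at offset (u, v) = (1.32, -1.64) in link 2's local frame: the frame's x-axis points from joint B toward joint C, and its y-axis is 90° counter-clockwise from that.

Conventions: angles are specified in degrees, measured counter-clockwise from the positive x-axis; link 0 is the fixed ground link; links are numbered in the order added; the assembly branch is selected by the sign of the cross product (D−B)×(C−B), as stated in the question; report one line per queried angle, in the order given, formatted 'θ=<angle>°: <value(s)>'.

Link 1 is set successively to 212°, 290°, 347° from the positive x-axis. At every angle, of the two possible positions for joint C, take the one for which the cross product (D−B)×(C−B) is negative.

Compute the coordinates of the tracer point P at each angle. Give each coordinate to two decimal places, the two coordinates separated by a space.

A=(0,0), D=(6.00,0)
θ=212°: B = A + 2.00·(cos212°, sin212°) = (-1.6961, -1.0598)
θ=212°: |BD| = 7.7687
θ=212°: circle(B,7.00) ∩ circle(D,8.00): a=2.9190, h=6.3624
θ=212°:   candidates: C₊=(0.3276,5.6413) cross=49.427; C₋=(2.0635,-6.9645) cross=-49.427
θ=212°:   branch - wants cross < 0 → take C=(2.0635,-6.9645) (cross=-49.427)
θ=212°: ex = (C−B)/|BC| = (0.5371,-0.8435); ey = (0.8435,0.5371)
θ=212°: P = B + 1.32·ex + -1.64·ey = (-2.3705,-3.0541)
θ=290°: B = A + 2.00·(cos290°, sin290°) = (0.6840, -1.8794)
θ=290°: |BD| = 5.6384
θ=290°: circle(B,7.00) ∩ circle(D,8.00): a=1.4890, h=6.8398
θ=290°:   candidates: C₊=(-0.1919,5.0656) cross=38.565; C₋=(4.3678,-7.8317) cross=-38.565
θ=290°:   branch - wants cross < 0 → take C=(4.3678,-7.8317) (cross=-38.565)
θ=290°: ex = (C−B)/|BC| = (0.5262,-0.8503); ey = (0.8503,0.5262)
θ=290°: P = B + 1.32·ex + -1.64·ey = (-0.0159,-3.8649)
θ=347°: B = A + 2.00·(cos347°, sin347°) = (1.9487, -0.4499)
θ=347°: |BD| = 4.0762
θ=347°: circle(B,7.00) ∩ circle(D,8.00): a=0.1981, h=6.9972
θ=347°:   candidates: C₊=(1.3733,6.5264) cross=28.522; C₋=(2.9180,-7.3825) cross=-28.522
θ=347°:   branch - wants cross < 0 → take C=(2.9180,-7.3825) (cross=-28.522)
θ=347°: ex = (C−B)/|BC| = (0.1385,-0.9904); ey = (0.9904,0.1385)
θ=347°: P = B + 1.32·ex + -1.64·ey = (0.5073,-1.9843)

θ=212°: -2.37 -3.05
θ=290°: -0.02 -3.86
θ=347°: 0.51 -1.98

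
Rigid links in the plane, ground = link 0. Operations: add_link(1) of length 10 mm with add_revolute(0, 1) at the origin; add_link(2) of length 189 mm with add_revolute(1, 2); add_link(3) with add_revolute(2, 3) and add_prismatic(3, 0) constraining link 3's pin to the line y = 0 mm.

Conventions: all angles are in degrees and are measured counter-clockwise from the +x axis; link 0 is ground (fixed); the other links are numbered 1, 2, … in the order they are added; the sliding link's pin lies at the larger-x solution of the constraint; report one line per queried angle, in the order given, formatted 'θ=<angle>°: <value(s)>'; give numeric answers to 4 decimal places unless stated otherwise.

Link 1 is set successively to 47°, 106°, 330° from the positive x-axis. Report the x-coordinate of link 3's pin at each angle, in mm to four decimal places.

geometry: r = 10 mm, L = 189 mm, e = 0 mm
θ=47°: crank pin P = (r cos θ, r sin θ) = (6.819984, 7.313537)
θ=47°: h = r sin θ − e = 7.313537 − 0 = 7.313537
θ=47°: x = r cos θ + √(L² − h²) = 6.819984 + 188.858445 = 195.678428
θ=106°: crank pin P = (r cos θ, r sin θ) = (-2.756374, 9.612617)
θ=106°: h = r sin θ − e = 9.612617 − 0 = 9.612617
θ=106°: x = r cos θ + √(L² − h²) = -2.756374 + 188.755391 = 185.999017
θ=330°: crank pin P = (r cos θ, r sin θ) = (8.660254, -5.000000)
θ=330°: h = r sin θ − e = -5.000000 − 0 = -5.000000
θ=330°: x = r cos θ + √(L² − h²) = 8.660254 + 188.933851 = 197.594105

θ=47°: 195.6784
θ=106°: 185.9990
θ=330°: 197.5941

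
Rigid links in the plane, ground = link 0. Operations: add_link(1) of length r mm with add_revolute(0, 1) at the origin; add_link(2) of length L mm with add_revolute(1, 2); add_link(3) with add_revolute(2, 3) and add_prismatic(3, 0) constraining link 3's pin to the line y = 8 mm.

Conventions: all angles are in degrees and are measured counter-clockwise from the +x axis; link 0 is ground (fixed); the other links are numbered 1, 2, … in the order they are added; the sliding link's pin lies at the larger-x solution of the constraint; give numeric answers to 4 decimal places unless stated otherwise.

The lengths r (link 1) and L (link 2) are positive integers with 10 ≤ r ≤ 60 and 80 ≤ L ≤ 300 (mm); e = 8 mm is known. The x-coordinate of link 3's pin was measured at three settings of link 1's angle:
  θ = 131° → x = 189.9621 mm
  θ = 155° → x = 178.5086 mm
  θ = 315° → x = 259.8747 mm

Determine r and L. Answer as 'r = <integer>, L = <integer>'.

constraint per measurement: (x − r cos θ)² + (r sin θ − e)² = L²
subtracting the θ₁ and θ₂ equations cancels the r² and L² terms:
r = (x₁² − x₂²) / (2[(x₁cos θ₁ + e sin θ₁) − (x₂cos θ₂ + e sin θ₂)]) = 52.9998 → r = 53
L² = (x₁ − r cos θ₁)² + (r sin θ₁ − e)² = 51528.9989 → L = 227.0000 → L = 227
check at θ₃=315°: x = 259.8747 (printed 259.8747) ✓

r = 53, L = 227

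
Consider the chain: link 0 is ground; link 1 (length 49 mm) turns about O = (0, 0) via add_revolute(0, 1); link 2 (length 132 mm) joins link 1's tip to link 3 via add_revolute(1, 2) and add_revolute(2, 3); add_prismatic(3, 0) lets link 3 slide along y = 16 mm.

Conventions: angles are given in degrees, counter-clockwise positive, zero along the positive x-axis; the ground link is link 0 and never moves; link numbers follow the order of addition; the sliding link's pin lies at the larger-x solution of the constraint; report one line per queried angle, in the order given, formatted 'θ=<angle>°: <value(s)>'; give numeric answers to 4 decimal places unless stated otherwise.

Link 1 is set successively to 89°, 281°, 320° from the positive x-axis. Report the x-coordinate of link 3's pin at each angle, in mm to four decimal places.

geometry: r = 49 mm, L = 132 mm, e = 16 mm
θ=89°: crank pin P = (r cos θ, r sin θ) = (0.855168, 48.992537)
θ=89°: h = r sin θ − e = 48.992537 − 16 = 32.992537
θ=89°: x = r cos θ + √(L² − h²) = 0.855168 + 127.810377 = 128.665545
θ=281°: crank pin P = (r cos θ, r sin θ) = (9.349641, -48.099732)
θ=281°: h = r sin θ − e = -48.099732 − 16 = -64.099732
θ=281°: x = r cos θ + √(L² − h²) = 9.349641 + 115.391613 = 124.741254
θ=320°: crank pin P = (r cos θ, r sin θ) = (37.536178, -31.496593)
θ=320°: h = r sin θ − e = -31.496593 − 16 = -47.496593
θ=320°: x = r cos θ + √(L² − h²) = 37.536178 + 123.158734 = 160.694911

θ=89°: 128.6655
θ=281°: 124.7413
θ=320°: 160.6949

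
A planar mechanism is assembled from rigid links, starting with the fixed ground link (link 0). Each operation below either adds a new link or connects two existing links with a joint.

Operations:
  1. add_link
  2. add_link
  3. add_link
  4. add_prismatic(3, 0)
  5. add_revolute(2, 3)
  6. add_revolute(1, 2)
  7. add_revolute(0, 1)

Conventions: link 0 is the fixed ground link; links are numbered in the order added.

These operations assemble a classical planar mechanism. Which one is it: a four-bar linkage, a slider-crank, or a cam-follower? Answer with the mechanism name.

links: 4 (incl. ground); joints: 3 revolute, 1 prismatic, 0 higher (cam) pair, forming one closed loop
4 links, 3 revolutes + 1 prismatic in one loop → slider-crank

slider-crank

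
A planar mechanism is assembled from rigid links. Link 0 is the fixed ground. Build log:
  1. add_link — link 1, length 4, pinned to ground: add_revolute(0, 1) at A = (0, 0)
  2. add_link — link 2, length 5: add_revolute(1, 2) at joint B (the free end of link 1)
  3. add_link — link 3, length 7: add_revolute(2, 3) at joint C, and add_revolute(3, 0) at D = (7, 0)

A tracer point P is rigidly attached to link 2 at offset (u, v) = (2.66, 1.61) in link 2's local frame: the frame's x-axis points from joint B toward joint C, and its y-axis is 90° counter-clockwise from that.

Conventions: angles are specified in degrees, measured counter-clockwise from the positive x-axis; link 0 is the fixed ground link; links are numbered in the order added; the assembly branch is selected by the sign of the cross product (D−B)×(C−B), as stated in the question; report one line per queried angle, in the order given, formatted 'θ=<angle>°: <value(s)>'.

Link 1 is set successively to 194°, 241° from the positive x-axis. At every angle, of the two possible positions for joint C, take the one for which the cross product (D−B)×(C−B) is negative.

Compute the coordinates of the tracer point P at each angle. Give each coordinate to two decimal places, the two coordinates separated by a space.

A=(0,0), D=(7.00,0)
θ=194°: B = A + 4.00·(cos194°, sin194°) = (-3.8812, -0.9677)
θ=194°: |BD| = 10.9241
θ=194°: circle(B,5.00) ∩ circle(D,7.00): a=4.3636, h=2.4411
θ=194°:   candidates: C₊=(0.2490,1.8504) cross=26.667; C₋=(0.6815,-3.0127) cross=-26.667
θ=194°:   branch - wants cross < 0 → take C=(0.6815,-3.0127) (cross=-26.667)
θ=194°: ex = (C−B)/|BC| = (0.9125,-0.4090); ey = (0.4090,0.9125)
θ=194°: P = B + 2.66·ex + 1.61·ey = (-0.7954,-0.5865)
θ=241°: B = A + 4.00·(cos241°, sin241°) = (-1.9392, -3.4985)
θ=241°: |BD| = 9.5994
θ=241°: circle(B,5.00) ∩ circle(D,7.00): a=3.5497, h=3.5214
θ=241°:   candidates: C₊=(0.0829,1.0744) cross=33.803; C₋=(2.6496,-5.4840) cross=-33.803
θ=241°:   branch - wants cross < 0 → take C=(2.6496,-5.4840) (cross=-33.803)
θ=241°: ex = (C−B)/|BC| = (0.9178,-0.3971); ey = (0.3971,0.9178)
θ=241°: P = B + 2.66·ex + 1.61·ey = (1.1414,-3.0772)

θ=194°: -0.80 -0.59
θ=241°: 1.14 -3.08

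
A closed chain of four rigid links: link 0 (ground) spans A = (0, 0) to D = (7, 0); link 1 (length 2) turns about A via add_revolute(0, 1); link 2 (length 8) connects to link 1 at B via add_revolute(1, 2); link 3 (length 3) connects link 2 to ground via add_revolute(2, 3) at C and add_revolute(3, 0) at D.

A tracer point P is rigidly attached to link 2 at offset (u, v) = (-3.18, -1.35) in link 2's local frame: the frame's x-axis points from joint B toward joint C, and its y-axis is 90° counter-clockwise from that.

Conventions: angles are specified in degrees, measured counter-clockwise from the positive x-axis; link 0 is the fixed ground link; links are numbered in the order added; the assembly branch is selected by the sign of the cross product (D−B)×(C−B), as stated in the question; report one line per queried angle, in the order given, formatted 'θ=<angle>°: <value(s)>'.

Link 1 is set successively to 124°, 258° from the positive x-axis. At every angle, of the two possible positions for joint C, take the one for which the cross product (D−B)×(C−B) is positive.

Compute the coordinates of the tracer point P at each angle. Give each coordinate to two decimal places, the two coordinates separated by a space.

A=(0,0), D=(7.00,0)
θ=124°: B = A + 2.00·(cos124°, sin124°) = (-1.1184, 1.6581)
θ=124°: |BD| = 8.2860
θ=124°: circle(B,8.00) ∩ circle(D,3.00): a=7.4618, h=2.8846
θ=124°:   candidates: C₊=(6.7698,2.9912) cross=23.902; C₋=(5.6153,-2.6613) cross=-23.902
θ=124°:   branch + wants cross > 0 → take C=(6.7698,2.9912) (cross=23.902)
θ=124°: ex = (C−B)/|BC| = (0.9860,0.1666); ey = (-0.1666,0.9860)
θ=124°: P = B + -3.18·ex + -1.35·ey = (-4.0290,-0.2029)
θ=258°: B = A + 2.00·(cos258°, sin258°) = (-0.4158, -1.9563)
θ=258°: |BD| = 7.6695
θ=258°: circle(B,8.00) ∩ circle(D,3.00): a=7.4204, h=2.9896
θ=258°:   candidates: C₊=(5.9965,2.8272) cross=22.929; C₋=(7.5217,-2.9543) cross=-22.929
θ=258°:   branch + wants cross > 0 → take C=(5.9965,2.8272) (cross=22.929)
θ=258°: ex = (C−B)/|BC| = (0.8015,0.5979); ey = (-0.5979,0.8015)
θ=258°: P = B + -3.18·ex + -1.35·ey = (-2.1575,-4.9398)

θ=124°: -4.03 -0.20
θ=258°: -2.16 -4.94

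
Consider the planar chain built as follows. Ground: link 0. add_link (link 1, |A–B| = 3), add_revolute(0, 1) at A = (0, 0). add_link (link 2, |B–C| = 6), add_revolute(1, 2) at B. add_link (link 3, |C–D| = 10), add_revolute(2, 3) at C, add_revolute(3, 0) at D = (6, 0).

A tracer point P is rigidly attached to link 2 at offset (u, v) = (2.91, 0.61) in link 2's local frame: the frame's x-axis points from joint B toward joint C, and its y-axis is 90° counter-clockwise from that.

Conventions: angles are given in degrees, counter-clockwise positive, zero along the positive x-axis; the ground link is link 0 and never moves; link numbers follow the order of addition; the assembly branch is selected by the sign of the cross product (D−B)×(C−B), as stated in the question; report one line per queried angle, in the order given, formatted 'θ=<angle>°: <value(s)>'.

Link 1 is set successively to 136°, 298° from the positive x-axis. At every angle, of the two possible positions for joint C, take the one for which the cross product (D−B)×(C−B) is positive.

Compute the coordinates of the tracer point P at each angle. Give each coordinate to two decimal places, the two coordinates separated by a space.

A=(0,0), D=(6.00,0)
θ=136°: B = A + 3.00·(cos136°, sin136°) = (-2.1580, 2.0840)
θ=136°: |BD| = 8.4200
θ=136°: circle(B,6.00) ∩ circle(D,10.00): a=0.4095, h=5.9860
θ=136°:   candidates: C₊=(-0.2797,7.7824) cross=50.402; C₋=(-3.2428,-3.8171) cross=-50.402
θ=136°:   branch + wants cross > 0 → take C=(-0.2797,7.7824) (cross=50.402)
θ=136°: ex = (C−B)/|BC| = (0.3131,0.9497); ey = (-0.9497,0.3131)
θ=136°: P = B + 2.91·ex + 0.61·ey = (-1.8264,5.0387)
θ=298°: B = A + 3.00·(cos298°, sin298°) = (1.4084, -2.6488)
θ=298°: |BD| = 5.3009
θ=298°: circle(B,6.00) ∩ circle(D,10.00): a=-3.3863, h=4.9530
θ=298°:   candidates: C₊=(-3.9999,-0.0507) cross=26.255; C₋=(0.9502,-8.6313) cross=-26.255
θ=298°:   branch + wants cross > 0 → take C=(-3.9999,-0.0507) (cross=26.255)
θ=298°: ex = (C−B)/|BC| = (-0.9014,0.4330); ey = (-0.4330,-0.9014)
θ=298°: P = B + 2.91·ex + 0.61·ey = (-1.4788,-1.9386)

θ=136°: -1.83 5.04
θ=298°: -1.48 -1.94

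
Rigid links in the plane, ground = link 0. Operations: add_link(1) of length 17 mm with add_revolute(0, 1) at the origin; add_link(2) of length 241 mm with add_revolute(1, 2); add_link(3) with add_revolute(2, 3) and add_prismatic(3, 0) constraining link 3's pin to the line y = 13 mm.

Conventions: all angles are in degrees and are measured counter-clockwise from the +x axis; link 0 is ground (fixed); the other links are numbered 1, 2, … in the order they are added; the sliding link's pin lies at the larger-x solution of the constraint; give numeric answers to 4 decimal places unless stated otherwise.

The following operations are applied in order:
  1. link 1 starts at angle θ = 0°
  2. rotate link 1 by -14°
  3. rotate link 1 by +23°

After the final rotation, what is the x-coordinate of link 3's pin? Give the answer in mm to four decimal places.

geometry: r = 17 mm, L = 241 mm, e = 13 mm; θ starts at 0°
rotate link 1 by -14°: θ ← 0° -14° = -14°
rotate link 1 by +23°: θ ← -14° +23° = 9°
crank pin P = (r cos θ, r sin θ) = (16.790702, 2.659386)
h = r sin θ − e = 2.659386 − 13 = -10.340614
x = r cos θ + √(L² − h²) = 16.790702 + 240.778055 = 257.568757

257.5688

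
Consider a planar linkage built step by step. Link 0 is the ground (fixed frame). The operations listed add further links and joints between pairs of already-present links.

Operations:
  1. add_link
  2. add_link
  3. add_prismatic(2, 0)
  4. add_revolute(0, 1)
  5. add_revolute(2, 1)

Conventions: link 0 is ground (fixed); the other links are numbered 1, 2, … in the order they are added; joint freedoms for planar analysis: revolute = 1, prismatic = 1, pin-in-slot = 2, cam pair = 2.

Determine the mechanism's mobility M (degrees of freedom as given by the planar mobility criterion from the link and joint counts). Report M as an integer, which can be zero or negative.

L=1 J1=0 J2=0
add link → L=2 J1=0 J2=0
add link → L=3 J1=0 J2=0
P@2,0 dof=1 J1 → L=3 J1=1 J2=0
R@0,1 dof=1 J1 → L=3 J1=2 J2=0
R@2,1 dof=1 J1 → L=3 J1=3 J2=0
M=3(L−1)−2J1−J2=3·2−2·3−0=0

M = 0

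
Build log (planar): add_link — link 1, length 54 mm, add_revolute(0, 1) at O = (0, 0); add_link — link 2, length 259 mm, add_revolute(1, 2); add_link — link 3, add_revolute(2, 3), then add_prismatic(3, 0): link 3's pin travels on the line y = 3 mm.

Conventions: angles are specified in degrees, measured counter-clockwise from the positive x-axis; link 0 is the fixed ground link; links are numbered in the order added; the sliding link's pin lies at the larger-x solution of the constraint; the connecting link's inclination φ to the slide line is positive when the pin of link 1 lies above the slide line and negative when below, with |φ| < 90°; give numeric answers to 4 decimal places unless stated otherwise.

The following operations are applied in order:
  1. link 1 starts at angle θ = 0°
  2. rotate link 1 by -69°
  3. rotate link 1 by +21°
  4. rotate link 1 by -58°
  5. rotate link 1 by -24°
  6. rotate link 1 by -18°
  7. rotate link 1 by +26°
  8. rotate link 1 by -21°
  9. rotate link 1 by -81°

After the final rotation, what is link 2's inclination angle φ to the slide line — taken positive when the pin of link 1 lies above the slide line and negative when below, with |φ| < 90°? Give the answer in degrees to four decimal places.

geometry: r = 54 mm, L = 259 mm, e = 3 mm; θ starts at 0°
rotate link 1 by -69°: θ ← 0° -69° = -69°
rotate link 1 by +21°: θ ← -69° +21° = -48°
rotate link 1 by -58°: θ ← -48° -58° = -106°
rotate link 1 by -24°: θ ← -106° -24° = -130°
rotate link 1 by -18°: θ ← -130° -18° = -148°
rotate link 1 by +26°: θ ← -148° +26° = -122°
rotate link 1 by -21°: θ ← -122° -21° = -143°
rotate link 1 by -81°: θ ← -143° -81° = -224°
h = r sin θ − e = 37.511552 − 3 = 34.511552
sin φ = h / L = 34.511552 / 259 = 0.13324924
φ = arcsin(0.13324924) = 7.657394°

7.6574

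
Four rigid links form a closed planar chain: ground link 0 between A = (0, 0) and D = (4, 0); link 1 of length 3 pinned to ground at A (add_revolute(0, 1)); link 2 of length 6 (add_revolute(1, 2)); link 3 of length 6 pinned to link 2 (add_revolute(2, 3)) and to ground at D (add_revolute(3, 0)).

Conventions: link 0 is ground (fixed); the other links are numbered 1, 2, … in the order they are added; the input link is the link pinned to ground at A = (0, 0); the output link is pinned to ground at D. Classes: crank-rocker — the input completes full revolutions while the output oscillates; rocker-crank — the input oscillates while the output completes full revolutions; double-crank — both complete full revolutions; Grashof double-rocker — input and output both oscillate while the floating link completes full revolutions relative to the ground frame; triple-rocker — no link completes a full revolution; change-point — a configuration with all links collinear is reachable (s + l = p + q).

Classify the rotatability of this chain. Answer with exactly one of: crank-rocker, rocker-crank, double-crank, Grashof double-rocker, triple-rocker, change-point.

lengths: ground=4, input=3, coupler=6, output=6
sorted: s=3 (shortest), l=6 (longest), p+q=10
s + l = 9 vs p + q = 10
s + l < p + q (Grashof) with shortest = input link → crank-rocker

crank-rocker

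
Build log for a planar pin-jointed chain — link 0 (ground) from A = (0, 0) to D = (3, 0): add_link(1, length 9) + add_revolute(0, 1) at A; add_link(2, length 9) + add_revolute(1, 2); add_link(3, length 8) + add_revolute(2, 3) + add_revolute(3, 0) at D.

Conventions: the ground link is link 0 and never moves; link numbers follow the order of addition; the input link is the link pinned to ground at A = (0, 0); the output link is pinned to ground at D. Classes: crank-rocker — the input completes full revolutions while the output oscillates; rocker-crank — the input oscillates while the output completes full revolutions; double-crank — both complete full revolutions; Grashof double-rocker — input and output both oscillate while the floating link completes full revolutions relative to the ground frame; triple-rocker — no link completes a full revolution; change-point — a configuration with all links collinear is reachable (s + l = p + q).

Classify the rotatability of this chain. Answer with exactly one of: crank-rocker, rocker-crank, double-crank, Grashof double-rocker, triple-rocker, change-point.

lengths: ground=3, input=9, coupler=9, output=8
sorted: s=3 (shortest), l=9 (longest), p+q=17
s + l = 12 vs p + q = 17
s + l < p + q (Grashof) with shortest = ground link → double-crank

double-crank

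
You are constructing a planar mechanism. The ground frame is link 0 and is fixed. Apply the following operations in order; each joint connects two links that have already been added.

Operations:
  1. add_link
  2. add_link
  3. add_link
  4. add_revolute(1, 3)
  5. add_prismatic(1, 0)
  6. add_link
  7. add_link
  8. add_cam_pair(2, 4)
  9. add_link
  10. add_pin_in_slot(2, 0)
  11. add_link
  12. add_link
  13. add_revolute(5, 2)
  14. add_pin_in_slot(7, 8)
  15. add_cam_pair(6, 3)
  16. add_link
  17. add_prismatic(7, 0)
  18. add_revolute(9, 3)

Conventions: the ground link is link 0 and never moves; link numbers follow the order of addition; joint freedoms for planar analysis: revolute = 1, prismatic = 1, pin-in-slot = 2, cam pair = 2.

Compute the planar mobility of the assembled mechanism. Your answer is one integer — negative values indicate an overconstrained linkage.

ground; <1,0,0>
#1 <2,0,0>
#2 <3,0,0>
#3 <4,0,0>
R:1↔3 J1 <4,1,0>
P:1↔0 J1 <4,2,0>
#4 <5,2,0>
#5 <6,2,0>
C:2↔4 J2 <6,2,1>
#6 <7,2,1>
PS:2↔0 J2 <7,2,2>
#7 <8,2,2>
#8 <9,2,2>
R:5↔2 J1 <9,3,2>
PS:7↔8 J2 <9,3,3>
C:6↔3 J2 <9,3,4>
#9 <10,3,4>
P:7↔0 J1 <10,4,4>
R:9↔3 J1 <10,5,4>
3×9 − 2×5 − 1×4 = 13

M = 13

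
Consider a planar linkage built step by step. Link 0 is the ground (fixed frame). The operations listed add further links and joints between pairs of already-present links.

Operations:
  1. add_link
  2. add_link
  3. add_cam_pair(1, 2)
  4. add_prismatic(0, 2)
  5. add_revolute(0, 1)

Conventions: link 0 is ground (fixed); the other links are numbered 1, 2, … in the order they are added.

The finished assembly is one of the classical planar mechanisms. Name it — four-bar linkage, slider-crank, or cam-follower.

links: 3 (incl. ground); joints: 1 revolute, 1 prismatic, 1 higher (cam) pair, forming one closed loop
3 links, revolute + prismatic + higher pair in one loop → cam-follower

cam-follower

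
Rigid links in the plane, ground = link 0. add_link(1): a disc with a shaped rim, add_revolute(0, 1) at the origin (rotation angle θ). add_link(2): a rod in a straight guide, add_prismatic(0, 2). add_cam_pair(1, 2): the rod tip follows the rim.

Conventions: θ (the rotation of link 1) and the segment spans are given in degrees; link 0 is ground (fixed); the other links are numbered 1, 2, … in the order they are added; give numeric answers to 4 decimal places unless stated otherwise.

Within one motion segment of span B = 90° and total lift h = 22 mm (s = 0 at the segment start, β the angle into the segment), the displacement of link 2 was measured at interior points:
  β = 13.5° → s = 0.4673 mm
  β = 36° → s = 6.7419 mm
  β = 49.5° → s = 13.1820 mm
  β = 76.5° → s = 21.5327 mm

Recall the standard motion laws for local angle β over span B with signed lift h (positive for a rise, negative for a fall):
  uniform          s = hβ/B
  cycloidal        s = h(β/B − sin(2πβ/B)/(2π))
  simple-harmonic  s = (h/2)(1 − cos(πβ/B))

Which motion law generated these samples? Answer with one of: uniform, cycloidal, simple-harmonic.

candidates at β/B = r: uniform s = h·r (linear in β); cycloidal s = h·(r − sin(2πr)/(2π)); simple-harmonic s = (h/2)(1 − cos(πr))
β=13.5°: printed 0.4673 | uniform 3.3000, cycloidal 0.4673, simple-harmonic 1.1989
β=36°: printed 6.7419 | uniform 8.8000, cycloidal 6.7419, simple-harmonic 7.6008
β=49.5°: printed 13.1820 | uniform 12.1000, cycloidal 13.1820, simple-harmonic 12.7208
β=76.5°: printed 21.5327 | uniform 18.7000, cycloidal 21.5327, simple-harmonic 20.8011
only one law matches every sample → cycloidal

cycloidal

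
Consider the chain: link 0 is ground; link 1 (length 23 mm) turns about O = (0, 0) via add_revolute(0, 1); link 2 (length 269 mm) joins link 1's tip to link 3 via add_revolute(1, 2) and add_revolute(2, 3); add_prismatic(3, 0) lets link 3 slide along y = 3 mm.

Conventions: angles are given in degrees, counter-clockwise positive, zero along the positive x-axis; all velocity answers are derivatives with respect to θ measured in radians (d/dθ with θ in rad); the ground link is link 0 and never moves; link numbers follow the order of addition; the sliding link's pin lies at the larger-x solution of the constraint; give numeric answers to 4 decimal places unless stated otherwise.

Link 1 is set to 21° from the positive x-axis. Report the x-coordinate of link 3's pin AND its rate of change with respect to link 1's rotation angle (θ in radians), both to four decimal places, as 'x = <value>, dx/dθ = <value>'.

geometry: r = 23 mm, L = 269 mm, e = 3 mm
crank pin P = (r cos θ, r sin θ) = (21.472350, 8.242463)
h = r sin θ − e = 8.242463 − 3 = 5.242463
x = r cos θ + √(L² − h²) = 21.472350 + 268.948911 = 290.421261
dx/dθ = −r sin θ − h·r cos θ/√(L² − h²) (θ in radians; h = 5.242463) = -8.661011

x = 290.4213, dx/dθ = -8.6610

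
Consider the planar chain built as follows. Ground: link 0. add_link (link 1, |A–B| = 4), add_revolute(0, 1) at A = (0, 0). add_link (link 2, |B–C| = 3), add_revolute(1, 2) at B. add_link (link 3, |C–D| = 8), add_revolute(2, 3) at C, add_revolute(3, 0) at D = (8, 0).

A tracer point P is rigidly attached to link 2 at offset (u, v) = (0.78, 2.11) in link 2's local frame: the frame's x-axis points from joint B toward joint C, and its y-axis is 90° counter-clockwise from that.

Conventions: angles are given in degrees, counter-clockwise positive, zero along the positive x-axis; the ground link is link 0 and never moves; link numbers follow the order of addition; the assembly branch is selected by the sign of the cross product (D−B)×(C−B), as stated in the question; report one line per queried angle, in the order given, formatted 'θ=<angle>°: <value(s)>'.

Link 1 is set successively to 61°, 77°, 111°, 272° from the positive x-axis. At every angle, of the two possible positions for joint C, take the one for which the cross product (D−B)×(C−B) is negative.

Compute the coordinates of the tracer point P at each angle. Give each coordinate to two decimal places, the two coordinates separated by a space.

A=(0,0), D=(8.00,0)
θ=61°: B = A + 4.00·(cos61°, sin61°) = (1.9392, 3.4985)
θ=61°: |BD| = 6.9980
θ=61°: circle(B,3.00) ∩ circle(D,8.00): a=-0.4307, h=2.9689
θ=61°:   candidates: C₊=(3.0505,6.2851) cross=20.777; C₋=(0.0820,1.1425) cross=-20.777
θ=61°:   branch - wants cross < 0 → take C=(0.0820,1.1425) (cross=-20.777)
θ=61°: ex = (C−B)/|BC| = (-0.6191,-0.7853); ey = (0.7853,-0.6191)
θ=61°: P = B + 0.78·ex + 2.11·ey = (3.1134,1.5797)
θ=77°: B = A + 4.00·(cos77°, sin77°) = (0.8998, 3.8975)
θ=77°: |BD| = 8.0996
θ=77°: circle(B,3.00) ∩ circle(D,8.00): a=0.6545, h=2.9277
θ=77°:   candidates: C₊=(2.8824,6.1490) cross=23.713; C₋=(0.0648,1.0160) cross=-23.713
θ=77°:   branch - wants cross < 0 → take C=(0.0648,1.0160) (cross=-23.713)
θ=77°: ex = (C−B)/|BC| = (-0.2783,-0.9605); ey = (0.9605,-0.2783)
θ=77°: P = B + 0.78·ex + 2.11·ey = (2.7093,2.5610)
θ=111°: B = A + 4.00·(cos111°, sin111°) = (-1.4335, 3.7343)
θ=111°: |BD| = 10.1457
θ=111°: circle(B,3.00) ∩ circle(D,8.00): a=2.3624, h=1.8491
θ=111°:   candidates: C₊=(1.4436,4.5841) cross=18.761; C₋=(0.0824,1.1455) cross=-18.761
θ=111°:   branch - wants cross < 0 → take C=(0.0824,1.1455) (cross=-18.761)
θ=111°: ex = (C−B)/|BC| = (0.5053,-0.8629); ey = (0.8629,0.5053)
θ=111°: P = B + 0.78·ex + 2.11·ey = (0.7815,4.1274)
θ=272°: B = A + 4.00·(cos272°, sin272°) = (0.1396, -3.9976)
θ=272°: |BD| = 8.8185
θ=272°: circle(B,3.00) ∩ circle(D,8.00): a=1.2908, h=2.7081
θ=272°:   candidates: C₊=(0.0626,-0.9986) cross=23.881; C₋=(2.5178,-5.8263) cross=-23.881
θ=272°:   branch - wants cross < 0 → take C=(2.5178,-5.8263) (cross=-23.881)
θ=272°: ex = (C−B)/|BC| = (0.7927,-0.6096); ey = (0.6096,0.7927)
θ=272°: P = B + 0.78·ex + 2.11·ey = (2.0441,-2.8004)

θ=61°: 3.11 1.58
θ=77°: 2.71 2.56
θ=111°: 0.78 4.13
θ=272°: 2.04 -2.80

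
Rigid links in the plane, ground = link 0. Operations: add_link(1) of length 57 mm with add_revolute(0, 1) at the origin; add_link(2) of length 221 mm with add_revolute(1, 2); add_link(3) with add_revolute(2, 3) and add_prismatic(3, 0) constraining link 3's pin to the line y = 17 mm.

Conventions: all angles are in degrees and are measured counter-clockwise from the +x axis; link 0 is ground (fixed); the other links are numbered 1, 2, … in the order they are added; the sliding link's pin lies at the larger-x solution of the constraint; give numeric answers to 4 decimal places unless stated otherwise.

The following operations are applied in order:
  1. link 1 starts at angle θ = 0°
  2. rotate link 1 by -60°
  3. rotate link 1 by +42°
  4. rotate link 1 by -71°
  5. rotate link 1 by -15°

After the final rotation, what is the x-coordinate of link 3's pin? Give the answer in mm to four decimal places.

geometry: r = 57 mm, L = 221 mm, e = 17 mm; θ starts at 0°
rotate link 1 by -60°: θ ← 0° -60° = -60°
rotate link 1 by +42°: θ ← -60° +42° = -18°
rotate link 1 by -71°: θ ← -18° -71° = -89°
rotate link 1 by -15°: θ ← -89° -15° = -104°
crank pin P = (r cos θ, r sin θ) = (-13.789548, -55.306856)
h = r sin θ − e = -55.306856 − 17 = -72.306856
x = r cos θ + √(L² − h²) = -13.789548 + 208.836583 = 195.047035

195.0470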